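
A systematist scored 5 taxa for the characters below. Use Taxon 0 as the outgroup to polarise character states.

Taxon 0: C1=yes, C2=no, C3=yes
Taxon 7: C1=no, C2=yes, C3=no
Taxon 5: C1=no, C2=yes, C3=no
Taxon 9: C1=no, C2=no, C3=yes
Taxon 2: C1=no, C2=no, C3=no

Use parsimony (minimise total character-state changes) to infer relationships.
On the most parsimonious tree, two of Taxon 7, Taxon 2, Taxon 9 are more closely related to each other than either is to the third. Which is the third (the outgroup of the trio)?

Taxon 9

Character polarity is set by the outgroup: the derived state is whichever differs from the outgroup's state, so for C1, C3 the derived state is 'no', and for the remaining characters it is 'yes'.
C1 (derived state 'no') is shared by all ingroup taxa — unites the whole ingroup.
C2 (derived state 'yes') is shared by Taxon 5 and Taxon 7 — a synapomorphy uniting that clade.
Only Taxon 2, Taxon 5, and Taxon 7 show the derived state 'no' for C3, supporting them as a clade.
Most parsimonious ingroup topology: (((Taxon 7,Taxon 5),Taxon 2),Taxon 9).
Taxon 2 and Taxon 7 share a more recent common ancestor with each other than either does with Taxon 9, so Taxon 9 is the least closely related of the three.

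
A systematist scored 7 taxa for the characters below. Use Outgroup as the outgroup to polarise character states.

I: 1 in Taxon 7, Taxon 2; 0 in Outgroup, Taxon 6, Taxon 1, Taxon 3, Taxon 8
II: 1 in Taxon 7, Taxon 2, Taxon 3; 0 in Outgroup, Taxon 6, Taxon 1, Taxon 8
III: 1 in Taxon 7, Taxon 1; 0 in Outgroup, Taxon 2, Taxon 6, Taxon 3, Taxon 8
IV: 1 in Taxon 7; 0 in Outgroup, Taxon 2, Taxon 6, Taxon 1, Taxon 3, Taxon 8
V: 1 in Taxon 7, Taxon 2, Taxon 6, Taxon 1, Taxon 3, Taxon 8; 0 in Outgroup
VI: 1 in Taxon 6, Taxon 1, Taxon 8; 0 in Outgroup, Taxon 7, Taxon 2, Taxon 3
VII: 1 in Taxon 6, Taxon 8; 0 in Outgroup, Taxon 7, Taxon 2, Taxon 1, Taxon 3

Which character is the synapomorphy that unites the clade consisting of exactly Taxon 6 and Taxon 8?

VII

The outgroup has state '0' for every character, so '1' is the derived state throughout.
I (derived state '1') is shared by Taxon 2 and Taxon 7 — a synapomorphy uniting that clade.
II (derived state '1') is shared by Taxon 2, Taxon 3, and Taxon 7 — a synapomorphy uniting that clade.
III groups Taxon 1 and Taxon 7, which is incompatible with the clades supported by the remaining characters; treating it as convergent (homoplasy) costs fewer steps than any alternative tree.
IV (derived state '1') is unique to Taxon 7 (autapomorphy; uninformative for grouping).
V (derived state '1') is shared by all ingroup taxa — unites the whole ingroup.
VI (derived state '1') is shared by Taxon 1, Taxon 6, and Taxon 8 — a synapomorphy uniting that clade.
Only Taxon 6 and Taxon 8 show the derived state '1' for VII, supporting them as a clade.
Most parsimonious ingroup topology: (((Taxon 7,Taxon 2),Taxon 3),((Taxon 6,Taxon 8),Taxon 1)).
The clade {Taxon 6, Taxon 8} is supported by VII: its derived state '1' occurs in exactly those taxa and in no other taxon (including the outgroup).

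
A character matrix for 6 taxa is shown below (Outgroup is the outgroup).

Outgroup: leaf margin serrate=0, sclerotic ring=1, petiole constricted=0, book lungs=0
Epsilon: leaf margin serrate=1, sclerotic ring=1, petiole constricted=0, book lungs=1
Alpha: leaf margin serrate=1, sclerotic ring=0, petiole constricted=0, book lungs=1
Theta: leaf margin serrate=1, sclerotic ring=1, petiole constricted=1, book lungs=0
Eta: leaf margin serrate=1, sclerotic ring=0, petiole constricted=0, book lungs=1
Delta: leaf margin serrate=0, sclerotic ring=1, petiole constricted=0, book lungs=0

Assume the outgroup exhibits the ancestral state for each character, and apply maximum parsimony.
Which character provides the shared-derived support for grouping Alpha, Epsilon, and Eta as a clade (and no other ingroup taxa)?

book lungs

Character polarity is set by the outgroup: the derived state is whichever differs from the outgroup's state, so for sclerotic ring the derived state is '0', and for the remaining characters it is '1'.
Only Alpha, Epsilon, Eta, and Theta show the derived state '1' for leaf margin serrate, supporting them as a clade.
Only Alpha and Eta show the derived state '0' for sclerotic ring, supporting them as a clade.
petiole constricted (derived state '1') is unique to Theta (autapomorphy; uninformative for grouping).
Only Alpha, Epsilon, and Eta show the derived state '1' for book lungs, supporting them as a clade.
Most parsimonious ingroup topology: (((Epsilon,(Alpha,Eta)),Theta),Delta).
The clade {Alpha, Epsilon, Eta} is supported by book lungs: its derived state '1' occurs in exactly those taxa and in no other taxon (including the outgroup).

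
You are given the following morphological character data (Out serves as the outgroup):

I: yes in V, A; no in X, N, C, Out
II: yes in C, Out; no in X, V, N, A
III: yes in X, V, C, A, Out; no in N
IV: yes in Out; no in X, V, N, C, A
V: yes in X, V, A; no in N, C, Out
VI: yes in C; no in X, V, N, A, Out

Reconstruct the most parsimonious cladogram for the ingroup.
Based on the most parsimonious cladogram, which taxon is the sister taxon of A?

V

Character polarity is set by the outgroup: the derived state is whichever differs from the outgroup's state, so for II, III, IV the derived state is 'no', and for the remaining characters it is 'yes'.
I: derived state 'yes' in A and V only — synapomorphy for {A, V}.
II: derived state 'no' in A, N, V, and X only — synapomorphy for {A, N, V, X}.
III (derived state 'no') is unique to N (autapomorphy; uninformative for grouping).
IV (derived state 'no') is shared by all ingroup taxa — unites the whole ingroup.
V (derived state 'yes') is shared by A, V, and X — a synapomorphy uniting that clade.
VI (derived state 'yes') is unique to C (autapomorphy; uninformative for grouping).
Most parsimonious ingroup topology: ((((V,A),X),N),C).
A and V form a cherry on this tree, so they are sister taxa.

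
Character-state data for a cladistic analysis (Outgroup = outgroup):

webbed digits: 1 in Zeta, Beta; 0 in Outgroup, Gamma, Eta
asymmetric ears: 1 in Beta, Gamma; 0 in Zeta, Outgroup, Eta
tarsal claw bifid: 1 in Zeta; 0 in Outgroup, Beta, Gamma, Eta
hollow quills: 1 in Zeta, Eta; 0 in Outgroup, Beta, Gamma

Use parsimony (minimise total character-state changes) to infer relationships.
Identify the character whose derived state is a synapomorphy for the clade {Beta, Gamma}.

asymmetric ears

The outgroup has state '0' for every character, so '1' is the derived state throughout.
webbed digits (state '1') occurs in Beta and Zeta but conflicts with the nesting implied by the other characters — most parsimoniously interpreted as homoplasy.
asymmetric ears: derived state '1' in Beta and Gamma only — synapomorphy for {Beta, Gamma}.
tarsal claw bifid (derived state '1') is unique to Zeta (autapomorphy; uninformative for grouping).
Only Eta and Zeta show the derived state '1' for hollow quills, supporting them as a clade.
Most parsimonious ingroup topology: ((Eta,Zeta),(Beta,Gamma)).
The clade {Beta, Gamma} is supported by asymmetric ears: its derived state '1' occurs in exactly those taxa and in no other taxon (including the outgroup).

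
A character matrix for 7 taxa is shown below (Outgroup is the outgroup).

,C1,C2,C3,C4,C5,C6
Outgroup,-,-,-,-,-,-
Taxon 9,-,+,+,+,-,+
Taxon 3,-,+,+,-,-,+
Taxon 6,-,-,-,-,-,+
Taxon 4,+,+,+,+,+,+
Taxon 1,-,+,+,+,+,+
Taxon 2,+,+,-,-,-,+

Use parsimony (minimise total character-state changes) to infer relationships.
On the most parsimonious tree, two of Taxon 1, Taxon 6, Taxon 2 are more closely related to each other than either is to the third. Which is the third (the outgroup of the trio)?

The outgroup has state '-' for every character, so '+' is the derived state throughout.
C1 groups Taxon 2 and Taxon 4, which is incompatible with the clades supported by the remaining characters; treating it as convergent (homoplasy) costs fewer steps than any alternative tree.
Only Taxon 1, Taxon 2, Taxon 3, Taxon 4, and Taxon 9 show the derived state '+' for C2, supporting them as a clade.
C3 (derived state '+') is shared by Taxon 1, Taxon 3, Taxon 4, and Taxon 9 — a synapomorphy uniting that clade.
C4: derived state '+' in Taxon 1, Taxon 4, and Taxon 9 only — synapomorphy for {Taxon 1, Taxon 4, Taxon 9}.
C5: derived state '+' in Taxon 1 and Taxon 4 only — synapomorphy for {Taxon 1, Taxon 4}.
C6 (derived state '+') is shared by all ingroup taxa — unites the whole ingroup.
Most parsimonious ingroup topology: ((((Taxon 9,(Taxon 4,Taxon 1)),Taxon 3),Taxon 2),Taxon 6).
Taxon 1 and Taxon 2 share a more recent common ancestor with each other than either does with Taxon 6, so Taxon 6 is the least closely related of the three.

Taxon 6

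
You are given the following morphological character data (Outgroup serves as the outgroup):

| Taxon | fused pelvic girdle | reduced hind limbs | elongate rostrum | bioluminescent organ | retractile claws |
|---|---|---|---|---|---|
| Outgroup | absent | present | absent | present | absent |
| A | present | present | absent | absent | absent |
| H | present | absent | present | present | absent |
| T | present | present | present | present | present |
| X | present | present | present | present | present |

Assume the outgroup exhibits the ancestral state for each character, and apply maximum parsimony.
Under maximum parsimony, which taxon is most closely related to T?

X

Character polarity is set by the outgroup: the derived state is whichever differs from the outgroup's state, so for reduced hind limbs, bioluminescent organ the derived state is 'absent', and for the remaining characters it is 'present'.
fused pelvic girdle (derived state 'present') is shared by all ingroup taxa — unites the whole ingroup.
reduced hind limbs (derived state 'absent') is unique to H (autapomorphy; uninformative for grouping).
elongate rostrum (derived state 'present') is shared by H, T, and X — a synapomorphy uniting that clade.
bioluminescent organ: derived state 'absent' in A only — an autapomorphy, so it tells us nothing about relationships among taxa.
Only T and X show the derived state 'present' for retractile claws, supporting them as a clade.
Most parsimonious ingroup topology: (A,(H,(T,X))).
T and X form a cherry on this tree, so they are sister taxa.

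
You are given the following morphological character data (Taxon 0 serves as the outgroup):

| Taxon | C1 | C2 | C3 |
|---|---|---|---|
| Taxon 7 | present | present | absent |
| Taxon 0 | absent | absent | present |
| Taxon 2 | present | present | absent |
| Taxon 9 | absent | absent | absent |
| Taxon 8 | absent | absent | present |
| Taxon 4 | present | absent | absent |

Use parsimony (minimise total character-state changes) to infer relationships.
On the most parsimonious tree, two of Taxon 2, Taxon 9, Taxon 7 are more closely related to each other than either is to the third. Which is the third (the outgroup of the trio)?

Character polarity is set by the outgroup: the derived state is whichever differs from the outgroup's state, so for C3 the derived state is 'absent', and for the remaining characters it is 'present'.
Only Taxon 2, Taxon 4, and Taxon 7 show the derived state 'present' for C1, supporting them as a clade.
C2 (derived state 'present') is shared by Taxon 2 and Taxon 7 — a synapomorphy uniting that clade.
C3 (derived state 'absent') is shared by Taxon 2, Taxon 4, Taxon 7, and Taxon 9 — a synapomorphy uniting that clade.
Most parsimonious ingroup topology: ((Taxon 9,(Taxon 4,(Taxon 2,Taxon 7))),Taxon 8).
Taxon 2 and Taxon 7 share a more recent common ancestor with each other than either does with Taxon 9, so Taxon 9 is the least closely related of the three.

Taxon 9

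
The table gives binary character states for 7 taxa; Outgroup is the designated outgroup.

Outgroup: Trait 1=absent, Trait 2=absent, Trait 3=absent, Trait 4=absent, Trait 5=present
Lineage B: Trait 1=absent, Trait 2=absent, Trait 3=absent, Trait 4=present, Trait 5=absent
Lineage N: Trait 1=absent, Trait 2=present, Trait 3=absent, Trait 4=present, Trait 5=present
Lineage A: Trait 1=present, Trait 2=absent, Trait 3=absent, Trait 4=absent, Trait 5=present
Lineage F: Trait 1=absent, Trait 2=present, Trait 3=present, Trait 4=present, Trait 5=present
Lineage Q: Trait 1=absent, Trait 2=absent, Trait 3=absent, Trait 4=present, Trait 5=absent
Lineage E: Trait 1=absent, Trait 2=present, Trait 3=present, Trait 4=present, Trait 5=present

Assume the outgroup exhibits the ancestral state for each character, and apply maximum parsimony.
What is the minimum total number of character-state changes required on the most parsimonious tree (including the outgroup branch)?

5

Character polarity is set by the outgroup: the derived state is whichever differs from the outgroup's state, so for Trait 5 the derived state is 'absent', and for the remaining characters it is 'present'.
Trait 1: derived state 'present' in Lineage A only — an autapomorphy, so it tells us nothing about relationships among taxa.
Trait 2 (derived state 'present') is shared by Lineage E, Lineage F, and Lineage N — a synapomorphy uniting that clade.
Trait 3 (derived state 'present') is shared by Lineage E and Lineage F — a synapomorphy uniting that clade.
Only Lineage B, Lineage E, Lineage F, Lineage N, and Lineage Q show the derived state 'present' for Trait 4, supporting them as a clade.
Trait 5 (derived state 'absent') is shared by Lineage B and Lineage Q — a synapomorphy uniting that clade.
Most parsimonious ingroup topology: (((Lineage B,Lineage Q),(Lineage N,(Lineage F,Lineage E))),Lineage A).
Changes per character on this tree: Trait 1: 1; Trait 2: 1; Trait 3: 1; Trait 4: 1; Trait 5: 1.
Total = 5.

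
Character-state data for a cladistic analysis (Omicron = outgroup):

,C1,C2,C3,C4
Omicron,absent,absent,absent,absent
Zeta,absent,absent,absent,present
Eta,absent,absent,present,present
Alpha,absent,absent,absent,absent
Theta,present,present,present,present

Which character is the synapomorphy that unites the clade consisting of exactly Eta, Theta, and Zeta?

The outgroup has state 'absent' for every character, so 'present' is the derived state throughout.
C1 (derived state 'present') is unique to Theta (autapomorphy; uninformative for grouping).
C2 (derived state 'present') is unique to Theta (autapomorphy; uninformative for grouping).
Only Eta and Theta show the derived state 'present' for C3, supporting them as a clade.
C4: derived state 'present' in Eta, Theta, and Zeta only — synapomorphy for {Eta, Theta, Zeta}.
Most parsimonious ingroup topology: ((Zeta,(Eta,Theta)),Alpha).
The clade {Eta, Theta, Zeta} is supported by C4: its derived state 'present' occurs in exactly those taxa and in no other taxon (including the outgroup).

C4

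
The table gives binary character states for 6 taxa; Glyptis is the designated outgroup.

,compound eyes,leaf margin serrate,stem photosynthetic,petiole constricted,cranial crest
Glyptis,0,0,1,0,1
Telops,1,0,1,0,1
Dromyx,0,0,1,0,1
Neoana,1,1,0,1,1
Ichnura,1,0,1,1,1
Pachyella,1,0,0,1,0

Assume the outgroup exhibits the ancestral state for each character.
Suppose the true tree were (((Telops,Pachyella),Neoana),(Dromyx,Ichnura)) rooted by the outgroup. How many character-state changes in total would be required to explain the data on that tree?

9

Map each character onto (((Telops,Pachyella),Neoana),(Dromyx,Ichnura)) (rooted by Glyptis) and count the minimum state changes it requires (Fitch parsimony):
compound eyes: 2; leaf margin serrate: 1; stem photosynthetic: 2; petiole constricted: 3; cranial crest: 1.
Total tree length = 9.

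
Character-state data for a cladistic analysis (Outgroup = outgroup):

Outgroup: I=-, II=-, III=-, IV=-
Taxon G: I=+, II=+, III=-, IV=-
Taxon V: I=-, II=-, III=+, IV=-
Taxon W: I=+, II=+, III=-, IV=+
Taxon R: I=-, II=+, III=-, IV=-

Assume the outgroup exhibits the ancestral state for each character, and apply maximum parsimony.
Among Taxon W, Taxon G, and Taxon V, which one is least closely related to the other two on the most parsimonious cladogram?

Taxon V

The outgroup has state '-' for every character, so '+' is the derived state throughout.
I (derived state '+') is shared by Taxon G and Taxon W — a synapomorphy uniting that clade.
II (derived state '+') is shared by Taxon G, Taxon R, and Taxon W — a synapomorphy uniting that clade.
III: derived state '+' in Taxon V only — an autapomorphy, so it tells us nothing about relationships among taxa.
IV (derived state '+') is unique to Taxon W (autapomorphy; uninformative for grouping).
Most parsimonious ingroup topology: (((Taxon G,Taxon W),Taxon R),Taxon V).
Taxon G and Taxon W share a more recent common ancestor with each other than either does with Taxon V, so Taxon V is the least closely related of the three.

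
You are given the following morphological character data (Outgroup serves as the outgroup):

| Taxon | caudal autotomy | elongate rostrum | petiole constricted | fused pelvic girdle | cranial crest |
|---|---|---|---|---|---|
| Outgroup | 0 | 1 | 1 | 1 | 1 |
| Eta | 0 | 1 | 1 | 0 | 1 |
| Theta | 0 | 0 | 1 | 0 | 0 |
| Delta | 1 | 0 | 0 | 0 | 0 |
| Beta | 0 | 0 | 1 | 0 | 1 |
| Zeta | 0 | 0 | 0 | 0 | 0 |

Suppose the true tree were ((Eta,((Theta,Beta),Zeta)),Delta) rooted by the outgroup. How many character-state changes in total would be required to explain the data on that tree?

Map each character onto ((Eta,((Theta,Beta),Zeta)),Delta) (rooted by Outgroup) and count the minimum state changes it requires (Fitch parsimony):
caudal autotomy: 1; elongate rostrum: 2; petiole constricted: 2; fused pelvic girdle: 1; cranial crest: 3.
Total tree length = 9.

9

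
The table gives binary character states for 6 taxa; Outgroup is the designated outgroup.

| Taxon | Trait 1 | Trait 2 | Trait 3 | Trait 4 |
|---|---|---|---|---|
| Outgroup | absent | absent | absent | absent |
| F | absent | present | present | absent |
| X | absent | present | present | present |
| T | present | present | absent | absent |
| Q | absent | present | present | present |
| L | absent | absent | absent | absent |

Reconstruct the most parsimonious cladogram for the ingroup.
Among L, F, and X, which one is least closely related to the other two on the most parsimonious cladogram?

L

The outgroup has state 'absent' for every character, so 'present' is the derived state throughout.
Trait 1: derived state 'present' in T only — an autapomorphy, so it tells us nothing about relationships among taxa.
Only F, Q, T, and X show the derived state 'present' for Trait 2, supporting them as a clade.
Trait 3: derived state 'present' in F, Q, and X only — synapomorphy for {F, Q, X}.
Trait 4: derived state 'present' in Q and X only — synapomorphy for {Q, X}.
Most parsimonious ingroup topology: (((F,(X,Q)),T),L).
F and X share a more recent common ancestor with each other than either does with L, so L is the least closely related of the three.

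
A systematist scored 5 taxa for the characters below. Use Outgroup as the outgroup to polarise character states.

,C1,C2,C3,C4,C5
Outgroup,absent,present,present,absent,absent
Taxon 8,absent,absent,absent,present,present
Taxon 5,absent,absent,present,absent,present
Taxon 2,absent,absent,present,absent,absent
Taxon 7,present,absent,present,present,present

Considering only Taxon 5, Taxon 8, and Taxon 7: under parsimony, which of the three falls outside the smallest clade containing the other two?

Taxon 5

Character polarity is set by the outgroup: the derived state is whichever differs from the outgroup's state, so for C2, C3 the derived state is 'absent', and for the remaining characters it is 'present'.
C1 (derived state 'present') is unique to Taxon 7 (autapomorphy; uninformative for grouping).
All ingroup taxa share the derived state 'absent' for C2; it defines the ingroup but does not resolve relationships within it.
C3 (derived state 'absent') is unique to Taxon 8 (autapomorphy; uninformative for grouping).
C4 (derived state 'present') is shared by Taxon 7 and Taxon 8 — a synapomorphy uniting that clade.
C5: derived state 'present' in Taxon 5, Taxon 7, and Taxon 8 only — synapomorphy for {Taxon 5, Taxon 7, Taxon 8}.
Most parsimonious ingroup topology: ((Taxon 5,(Taxon 8,Taxon 7)),Taxon 2).
Taxon 7 and Taxon 8 share a more recent common ancestor with each other than either does with Taxon 5, so Taxon 5 is the least closely related of the three.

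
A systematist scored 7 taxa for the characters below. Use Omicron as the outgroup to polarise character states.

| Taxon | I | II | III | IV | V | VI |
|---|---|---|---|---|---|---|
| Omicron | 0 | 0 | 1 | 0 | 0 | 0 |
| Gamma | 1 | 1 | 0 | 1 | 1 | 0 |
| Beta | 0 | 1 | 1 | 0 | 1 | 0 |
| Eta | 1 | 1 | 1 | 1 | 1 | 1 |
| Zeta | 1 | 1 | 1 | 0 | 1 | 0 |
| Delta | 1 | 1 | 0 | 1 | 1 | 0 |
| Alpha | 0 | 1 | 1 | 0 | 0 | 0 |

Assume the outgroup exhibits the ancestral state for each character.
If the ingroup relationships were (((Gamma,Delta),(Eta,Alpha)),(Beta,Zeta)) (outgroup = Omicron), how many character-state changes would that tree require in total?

Map each character onto (((Gamma,Delta),(Eta,Alpha)),(Beta,Zeta)) (rooted by Omicron) and count the minimum state changes it requires (Fitch parsimony):
I: 3; II: 1; III: 1; IV: 2; V: 2; VI: 1.
Total tree length = 10.

10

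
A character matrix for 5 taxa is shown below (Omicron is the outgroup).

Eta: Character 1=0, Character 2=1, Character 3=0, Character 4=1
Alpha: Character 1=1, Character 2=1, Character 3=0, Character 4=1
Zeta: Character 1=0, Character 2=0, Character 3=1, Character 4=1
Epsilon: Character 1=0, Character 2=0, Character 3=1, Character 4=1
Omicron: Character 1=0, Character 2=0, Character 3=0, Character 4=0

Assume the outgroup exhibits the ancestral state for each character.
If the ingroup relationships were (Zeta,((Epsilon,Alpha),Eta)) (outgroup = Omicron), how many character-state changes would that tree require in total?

6

Map each character onto (Zeta,((Epsilon,Alpha),Eta)) (rooted by Omicron) and count the minimum state changes it requires (Fitch parsimony):
Character 1: 1; Character 2: 2; Character 3: 2; Character 4: 1.
Total tree length = 6.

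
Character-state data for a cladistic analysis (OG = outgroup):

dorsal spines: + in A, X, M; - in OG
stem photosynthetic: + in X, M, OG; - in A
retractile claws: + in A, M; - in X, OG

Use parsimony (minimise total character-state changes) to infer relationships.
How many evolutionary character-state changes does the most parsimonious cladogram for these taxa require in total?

3

Character polarity is set by the outgroup: the derived state is whichever differs from the outgroup's state, so for stem photosynthetic the derived state is '-', and for the remaining characters it is '+'.
All ingroup taxa share the derived state '+' for dorsal spines; it defines the ingroup but does not resolve relationships within it.
stem photosynthetic (derived state '-') is unique to A (autapomorphy; uninformative for grouping).
Only A and M show the derived state '+' for retractile claws, supporting them as a clade.
Most parsimonious ingroup topology: ((M,A),X).
Changes per character on this tree: dorsal spines: 1; stem photosynthetic: 1; retractile claws: 1.
Total = 3.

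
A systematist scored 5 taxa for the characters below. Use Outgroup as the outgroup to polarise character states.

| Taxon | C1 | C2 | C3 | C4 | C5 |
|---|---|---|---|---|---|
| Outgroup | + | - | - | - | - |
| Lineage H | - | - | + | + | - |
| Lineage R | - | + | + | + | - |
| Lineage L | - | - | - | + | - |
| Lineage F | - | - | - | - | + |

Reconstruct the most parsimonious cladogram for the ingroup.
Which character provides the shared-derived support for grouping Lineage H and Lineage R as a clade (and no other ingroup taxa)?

C3

Character polarity is set by the outgroup: the derived state is whichever differs from the outgroup's state, so for C1 the derived state is '-', and for the remaining characters it is '+'.
C1 (derived state '-') is shared by all ingroup taxa — unites the whole ingroup.
C2: derived state '+' in Lineage R only — an autapomorphy, so it tells us nothing about relationships among taxa.
C3 (derived state '+') is shared by Lineage H and Lineage R — a synapomorphy uniting that clade.
C4 (derived state '+') is shared by Lineage H, Lineage L, and Lineage R — a synapomorphy uniting that clade.
C5: derived state '+' in Lineage F only — an autapomorphy, so it tells us nothing about relationships among taxa.
Most parsimonious ingroup topology: (((Lineage H,Lineage R),Lineage L),Lineage F).
The clade {Lineage H, Lineage R} is supported by C3: its derived state '+' occurs in exactly those taxa and in no other taxon (including the outgroup).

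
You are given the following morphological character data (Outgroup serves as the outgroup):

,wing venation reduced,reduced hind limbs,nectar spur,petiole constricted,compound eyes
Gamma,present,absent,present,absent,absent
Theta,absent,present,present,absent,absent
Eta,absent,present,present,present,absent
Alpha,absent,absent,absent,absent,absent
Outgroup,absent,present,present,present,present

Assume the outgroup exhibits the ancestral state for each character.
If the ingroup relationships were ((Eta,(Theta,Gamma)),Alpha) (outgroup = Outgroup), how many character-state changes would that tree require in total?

7

Map each character onto ((Eta,(Theta,Gamma)),Alpha) (rooted by Outgroup) and count the minimum state changes it requires (Fitch parsimony):
wing venation reduced: 1; reduced hind limbs: 2; nectar spur: 1; petiole constricted: 2; compound eyes: 1.
Total tree length = 7.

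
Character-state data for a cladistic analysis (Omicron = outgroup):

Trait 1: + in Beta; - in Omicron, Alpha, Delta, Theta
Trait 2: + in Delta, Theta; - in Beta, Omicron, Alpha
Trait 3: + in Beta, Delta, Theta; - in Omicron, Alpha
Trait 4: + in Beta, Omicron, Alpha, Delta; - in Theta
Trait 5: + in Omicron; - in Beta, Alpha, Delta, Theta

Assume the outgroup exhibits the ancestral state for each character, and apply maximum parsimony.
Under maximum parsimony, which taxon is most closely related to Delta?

Theta

Character polarity is set by the outgroup: the derived state is whichever differs from the outgroup's state, so for Trait 4, Trait 5 the derived state is '-', and for the remaining characters it is '+'.
Trait 1 (derived state '+') is unique to Beta (autapomorphy; uninformative for grouping).
Trait 2: derived state '+' in Delta and Theta only — synapomorphy for {Delta, Theta}.
Only Beta, Delta, and Theta show the derived state '+' for Trait 3, supporting them as a clade.
Trait 4 (derived state '-') is unique to Theta (autapomorphy; uninformative for grouping).
Trait 5 (derived state '-') is shared by all ingroup taxa — unites the whole ingroup.
Most parsimonious ingroup topology: ((Beta,(Theta,Delta)),Alpha).
Delta and Theta form a cherry on this tree, so they are sister taxa.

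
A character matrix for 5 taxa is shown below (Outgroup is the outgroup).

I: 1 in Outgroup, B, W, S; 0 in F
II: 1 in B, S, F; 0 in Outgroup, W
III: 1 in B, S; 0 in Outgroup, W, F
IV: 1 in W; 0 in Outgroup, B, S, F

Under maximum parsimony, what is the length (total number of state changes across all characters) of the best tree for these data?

4

Character polarity is set by the outgroup: the derived state is whichever differs from the outgroup's state, so for I the derived state is '0', and for the remaining characters it is '1'.
I: derived state '0' in F only — an autapomorphy, so it tells us nothing about relationships among taxa.
Only B, F, and S show the derived state '1' for II, supporting them as a clade.
Only B and S show the derived state '1' for III, supporting them as a clade.
IV: derived state '1' in W only — an autapomorphy, so it tells us nothing about relationships among taxa.
Most parsimonious ingroup topology: (((B,S),F),W).
Changes per character on this tree: I: 1; II: 1; III: 1; IV: 1.
Total = 4.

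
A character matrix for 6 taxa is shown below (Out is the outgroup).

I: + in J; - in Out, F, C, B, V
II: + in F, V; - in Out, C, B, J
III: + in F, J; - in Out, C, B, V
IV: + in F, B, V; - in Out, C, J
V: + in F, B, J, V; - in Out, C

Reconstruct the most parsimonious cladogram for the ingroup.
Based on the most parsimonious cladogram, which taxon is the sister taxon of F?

V

The outgroup has state '-' for every character, so '+' is the derived state throughout.
I: derived state '+' in J only — an autapomorphy, so it tells us nothing about relationships among taxa.
II: derived state '+' in F and V only — synapomorphy for {F, V}.
III groups F and J, which is incompatible with the clades supported by the remaining characters; treating it as convergent (homoplasy) costs fewer steps than any alternative tree.
IV (derived state '+') is shared by B, F, and V — a synapomorphy uniting that clade.
V (derived state '+') is shared by B, F, J, and V — a synapomorphy uniting that clade.
Most parsimonious ingroup topology: ((((F,V),B),J),C).
F and V form a cherry on this tree, so they are sister taxa.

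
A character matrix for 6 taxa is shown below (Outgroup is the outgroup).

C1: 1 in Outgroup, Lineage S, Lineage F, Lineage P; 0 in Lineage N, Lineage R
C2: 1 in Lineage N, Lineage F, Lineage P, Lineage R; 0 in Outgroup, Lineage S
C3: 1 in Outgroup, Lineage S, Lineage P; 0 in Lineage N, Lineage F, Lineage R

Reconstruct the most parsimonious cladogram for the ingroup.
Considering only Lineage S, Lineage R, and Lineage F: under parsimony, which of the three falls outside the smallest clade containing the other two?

Character polarity is set by the outgroup: the derived state is whichever differs from the outgroup's state, so for C1, C3 the derived state is '0', and for the remaining characters it is '1'.
C1 (derived state '0') is shared by Lineage N and Lineage R — a synapomorphy uniting that clade.
C2 (derived state '1') is shared by Lineage F, Lineage N, Lineage P, and Lineage R — a synapomorphy uniting that clade.
C3 (derived state '0') is shared by Lineage F, Lineage N, and Lineage R — a synapomorphy uniting that clade.
Most parsimonious ingroup topology: (Lineage S,(((Lineage N,Lineage R),Lineage F),Lineage P)).
Lineage R and Lineage F share a more recent common ancestor with each other than either does with Lineage S, so Lineage S is the least closely related of the three.

Lineage S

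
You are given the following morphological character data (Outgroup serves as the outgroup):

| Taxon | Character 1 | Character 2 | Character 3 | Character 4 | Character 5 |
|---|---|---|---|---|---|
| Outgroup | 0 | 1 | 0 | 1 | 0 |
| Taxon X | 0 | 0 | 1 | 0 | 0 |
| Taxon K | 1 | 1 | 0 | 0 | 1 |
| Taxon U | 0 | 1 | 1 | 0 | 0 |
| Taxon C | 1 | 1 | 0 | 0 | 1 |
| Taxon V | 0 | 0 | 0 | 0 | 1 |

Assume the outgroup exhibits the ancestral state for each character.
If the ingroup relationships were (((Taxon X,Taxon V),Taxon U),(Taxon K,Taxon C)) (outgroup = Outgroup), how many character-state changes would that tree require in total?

Map each character onto (((Taxon X,Taxon V),Taxon U),(Taxon K,Taxon C)) (rooted by Outgroup) and count the minimum state changes it requires (Fitch parsimony):
Character 1: 1; Character 2: 1; Character 3: 2; Character 4: 1; Character 5: 2.
Total tree length = 7.

7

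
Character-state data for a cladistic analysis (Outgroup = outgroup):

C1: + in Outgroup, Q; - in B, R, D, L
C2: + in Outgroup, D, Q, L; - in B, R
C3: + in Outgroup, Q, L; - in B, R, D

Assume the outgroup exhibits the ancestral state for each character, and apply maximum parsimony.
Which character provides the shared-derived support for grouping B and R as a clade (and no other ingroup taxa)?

C2

The outgroup has state '+' for every character, so '-' is the derived state throughout.
C1 (derived state '-') is shared by B, D, L, and R — a synapomorphy uniting that clade.
C2 (derived state '-') is shared by B and R — a synapomorphy uniting that clade.
Only B, D, and R show the derived state '-' for C3, supporting them as a clade.
Most parsimonious ingroup topology: ((((B,R),D),L),Q).
The clade {B, R} is supported by C2: its derived state '-' occurs in exactly those taxa and in no other taxon (including the outgroup).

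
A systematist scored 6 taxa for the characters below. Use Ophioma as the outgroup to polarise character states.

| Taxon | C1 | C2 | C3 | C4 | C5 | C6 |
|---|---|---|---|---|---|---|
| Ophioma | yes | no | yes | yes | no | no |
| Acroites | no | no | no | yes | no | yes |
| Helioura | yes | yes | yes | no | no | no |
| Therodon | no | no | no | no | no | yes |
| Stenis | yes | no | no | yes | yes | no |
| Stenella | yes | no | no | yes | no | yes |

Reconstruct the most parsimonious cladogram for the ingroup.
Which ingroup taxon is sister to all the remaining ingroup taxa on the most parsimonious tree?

Character polarity is set by the outgroup: the derived state is whichever differs from the outgroup's state, so for C1, C3, C4 the derived state is 'no', and for the remaining characters it is 'yes'.
Only Acroites and Therodon show the derived state 'no' for C1, supporting them as a clade.
C2: derived state 'yes' in Helioura only — an autapomorphy, so it tells us nothing about relationships among taxa.
C3 (derived state 'no') is shared by Acroites, Stenella, Stenis, and Therodon — a synapomorphy uniting that clade.
C4 groups Helioura and Therodon, which is incompatible with the clades supported by the remaining characters; treating it as convergent (homoplasy) costs fewer steps than any alternative tree.
C5: derived state 'yes' in Stenis only — an autapomorphy, so it tells us nothing about relationships among taxa.
Only Acroites, Stenella, and Therodon show the derived state 'yes' for C6, supporting them as a clade.
Most parsimonious ingroup topology: ((((Acroites,Therodon),Stenella),Stenis),Helioura).
Helioura is sister to the clade containing all other ingroup taxa, so it is the earliest-diverging (most basal) ingroup lineage.

Helioura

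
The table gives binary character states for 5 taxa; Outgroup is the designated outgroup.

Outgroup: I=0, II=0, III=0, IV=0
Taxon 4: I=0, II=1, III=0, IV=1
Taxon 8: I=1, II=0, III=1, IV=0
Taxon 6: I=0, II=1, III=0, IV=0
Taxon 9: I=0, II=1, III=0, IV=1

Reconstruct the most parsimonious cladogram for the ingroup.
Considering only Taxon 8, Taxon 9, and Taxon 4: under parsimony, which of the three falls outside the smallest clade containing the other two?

Taxon 8

The outgroup has state '0' for every character, so '1' is the derived state throughout.
I (derived state '1') is unique to Taxon 8 (autapomorphy; uninformative for grouping).
II (derived state '1') is shared by Taxon 4, Taxon 6, and Taxon 9 — a synapomorphy uniting that clade.
III (derived state '1') is unique to Taxon 8 (autapomorphy; uninformative for grouping).
IV (derived state '1') is shared by Taxon 4 and Taxon 9 — a synapomorphy uniting that clade.
Most parsimonious ingroup topology: (((Taxon 4,Taxon 9),Taxon 6),Taxon 8).
Taxon 9 and Taxon 4 share a more recent common ancestor with each other than either does with Taxon 8, so Taxon 8 is the least closely related of the three.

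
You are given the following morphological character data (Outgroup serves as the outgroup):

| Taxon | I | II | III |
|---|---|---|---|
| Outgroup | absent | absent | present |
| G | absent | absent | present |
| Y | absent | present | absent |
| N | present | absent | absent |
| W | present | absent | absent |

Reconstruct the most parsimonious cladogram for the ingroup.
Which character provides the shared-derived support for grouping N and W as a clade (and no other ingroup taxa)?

Character polarity is set by the outgroup: the derived state is whichever differs from the outgroup's state, so for III the derived state is 'absent', and for the remaining characters it is 'present'.
I (derived state 'present') is shared by N and W — a synapomorphy uniting that clade.
II (derived state 'present') is unique to Y (autapomorphy; uninformative for grouping).
III (derived state 'absent') is shared by N, W, and Y — a synapomorphy uniting that clade.
Most parsimonious ingroup topology: (G,(Y,(N,W))).
The clade {N, W} is supported by I: its derived state 'present' occurs in exactly those taxa and in no other taxon (including the outgroup).

I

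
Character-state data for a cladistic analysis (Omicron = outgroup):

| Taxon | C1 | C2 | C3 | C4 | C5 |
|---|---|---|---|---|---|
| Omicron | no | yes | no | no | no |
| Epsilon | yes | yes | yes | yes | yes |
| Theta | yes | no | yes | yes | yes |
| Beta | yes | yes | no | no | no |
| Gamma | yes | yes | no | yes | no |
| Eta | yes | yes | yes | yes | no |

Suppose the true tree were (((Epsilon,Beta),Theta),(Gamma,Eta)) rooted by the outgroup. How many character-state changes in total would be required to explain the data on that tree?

Map each character onto (((Epsilon,Beta),Theta),(Gamma,Eta)) (rooted by Omicron) and count the minimum state changes it requires (Fitch parsimony):
C1: 1; C2: 1; C3: 3; C4: 2; C5: 2.
Total tree length = 9.

9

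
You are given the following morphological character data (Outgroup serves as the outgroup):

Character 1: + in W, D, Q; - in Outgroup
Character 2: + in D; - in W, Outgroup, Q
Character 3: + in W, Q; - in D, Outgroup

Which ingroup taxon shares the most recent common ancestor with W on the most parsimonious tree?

The outgroup has state '-' for every character, so '+' is the derived state throughout.
All ingroup taxa share the derived state '+' for Character 1; it defines the ingroup but does not resolve relationships within it.
Character 2: derived state '+' in D only — an autapomorphy, so it tells us nothing about relationships among taxa.
Character 3 (derived state '+') is shared by Q and W — a synapomorphy uniting that clade.
Most parsimonious ingroup topology: ((W,Q),D).
W and Q form a cherry on this tree, so they are sister taxa.

Q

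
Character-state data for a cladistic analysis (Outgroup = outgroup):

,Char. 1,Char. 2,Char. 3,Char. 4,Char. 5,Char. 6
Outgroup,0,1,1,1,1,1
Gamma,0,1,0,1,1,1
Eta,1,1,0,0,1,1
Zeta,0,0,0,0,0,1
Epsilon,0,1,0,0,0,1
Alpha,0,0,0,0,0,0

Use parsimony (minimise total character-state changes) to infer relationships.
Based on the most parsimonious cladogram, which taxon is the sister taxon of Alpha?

Zeta

Character polarity is set by the outgroup: the derived state is whichever differs from the outgroup's state, so for Char. 2, Char. 3, Char. 4, Char. 5, Char. 6 the derived state is '0', and for the remaining characters it is '1'.
Char. 1 (derived state '1') is unique to Eta (autapomorphy; uninformative for grouping).
Char. 2 (derived state '0') is shared by Alpha and Zeta — a synapomorphy uniting that clade.
Char. 3 (derived state '0') is shared by all ingroup taxa — unites the whole ingroup.
Char. 4 (derived state '0') is shared by Alpha, Epsilon, Eta, and Zeta — a synapomorphy uniting that clade.
Only Alpha, Epsilon, and Zeta show the derived state '0' for Char. 5, supporting them as a clade.
Char. 6: derived state '0' in Alpha only — an autapomorphy, so it tells us nothing about relationships among taxa.
Most parsimonious ingroup topology: (Gamma,(Eta,((Zeta,Alpha),Epsilon))).
Alpha and Zeta form a cherry on this tree, so they are sister taxa.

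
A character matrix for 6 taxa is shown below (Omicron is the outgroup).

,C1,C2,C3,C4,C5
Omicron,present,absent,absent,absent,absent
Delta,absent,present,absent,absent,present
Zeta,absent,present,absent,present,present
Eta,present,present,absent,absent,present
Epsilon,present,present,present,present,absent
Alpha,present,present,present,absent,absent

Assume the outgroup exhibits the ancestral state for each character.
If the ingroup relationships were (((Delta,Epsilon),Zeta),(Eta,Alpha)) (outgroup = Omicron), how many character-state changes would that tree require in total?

10

Map each character onto (((Delta,Epsilon),Zeta),(Eta,Alpha)) (rooted by Omicron) and count the minimum state changes it requires (Fitch parsimony):
C1: 2; C2: 1; C3: 2; C4: 2; C5: 3.
Total tree length = 10.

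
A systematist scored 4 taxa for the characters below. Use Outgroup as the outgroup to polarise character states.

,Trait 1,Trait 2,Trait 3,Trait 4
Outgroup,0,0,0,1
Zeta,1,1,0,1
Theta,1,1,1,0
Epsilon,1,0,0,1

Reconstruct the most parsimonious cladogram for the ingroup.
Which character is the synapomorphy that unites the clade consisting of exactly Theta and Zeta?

Character polarity is set by the outgroup: the derived state is whichever differs from the outgroup's state, so for Trait 4 the derived state is '0', and for the remaining characters it is '1'.
All ingroup taxa share the derived state '1' for Trait 1; it defines the ingroup but does not resolve relationships within it.
Trait 2: derived state '1' in Theta and Zeta only — synapomorphy for {Theta, Zeta}.
Trait 3: derived state '1' in Theta only — an autapomorphy, so it tells us nothing about relationships among taxa.
Trait 4: derived state '0' in Theta only — an autapomorphy, so it tells us nothing about relationships among taxa.
Most parsimonious ingroup topology: ((Zeta,Theta),Epsilon).
The clade {Theta, Zeta} is supported by Trait 2: its derived state '1' occurs in exactly those taxa and in no other taxon (including the outgroup).

Trait 2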